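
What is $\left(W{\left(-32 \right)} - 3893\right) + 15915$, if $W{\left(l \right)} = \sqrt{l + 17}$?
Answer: $12022 + i \sqrt{15} \approx 12022.0 + 3.873 i$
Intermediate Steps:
$W{\left(l \right)} = \sqrt{17 + l}$
$\left(W{\left(-32 \right)} - 3893\right) + 15915 = \left(\sqrt{17 - 32} - 3893\right) + 15915 = \left(\sqrt{-15} - 3893\right) + 15915 = \left(i \sqrt{15} - 3893\right) + 15915 = \left(-3893 + i \sqrt{15}\right) + 15915 = 12022 + i \sqrt{15}$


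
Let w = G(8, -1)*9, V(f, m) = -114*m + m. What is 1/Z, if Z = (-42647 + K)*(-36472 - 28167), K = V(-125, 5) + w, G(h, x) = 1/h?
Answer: 8/22344861993 ≈ 3.5802e-10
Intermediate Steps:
V(f, m) = -113*m
w = 9/8 ≈ 1.1250
K = -4511/8 (K = -113*5 + 9/8 = -565 + 9/8 = -4511/8 ≈ -563.88)
Z = 22344861993/8 (Z = (-42647 - 4511/8)*(-36472 - 28167) = -345687/8*(-64639) = 22344861993/8 ≈ 2.7931e+9)
1/Z = 1/(22344861993/8) = 8/22344861993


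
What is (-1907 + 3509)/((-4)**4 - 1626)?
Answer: -801/685 ≈ -1.1693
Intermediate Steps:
(-1907 + 3509)/((-4)**4 - 1626) = 1602/(256 - 1626) = 1602/(-1370) = 1602*(-1/1370) = -801/685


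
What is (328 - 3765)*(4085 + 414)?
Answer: -15463063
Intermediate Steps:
(328 - 3765)*(4085 + 414) = -3437*4499 = -15463063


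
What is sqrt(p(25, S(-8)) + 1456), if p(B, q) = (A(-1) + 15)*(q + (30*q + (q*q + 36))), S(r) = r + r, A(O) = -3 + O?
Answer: 2*I*sqrt(197) ≈ 28.071*I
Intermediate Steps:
S(r) = 2*r
p(B, q) = 396 + 11*q**2 + 341*q (p(B, q) = ((-3 - 1) + 15)*(q + (30*q + (q*q + 36))) = (-4 + 15)*(q + (30*q + (q**2 + 36))) = 11*(q + (30*q + (36 + q**2))) = 11*(q + (36 + q**2 + 30*q)) = 11*(36 + q**2 + 31*q) = 396 + 11*q**2 + 341*q)
sqrt(p(25, S(-8)) + 1456) = sqrt((396 + 11*(2*(-8))**2 + 341*(2*(-8))) + 1456) = sqrt((396 + 11*(-16)**2 + 341*(-16)) + 1456) = sqrt((396 + 11*256 - 5456) + 1456) = sqrt((396 + 2816 - 5456) + 1456) = sqrt(-2244 + 1456) = sqrt(-788) = 2*I*sqrt(197)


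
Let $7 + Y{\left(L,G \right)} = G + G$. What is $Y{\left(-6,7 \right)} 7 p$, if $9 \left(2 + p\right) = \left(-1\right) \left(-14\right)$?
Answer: $- \frac{196}{9} \approx -21.778$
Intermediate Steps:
$p = - \frac{4}{9}$ ($p = -2 + \frac{\left(-1\right) \left(-14\right)}{9} = -2 + \frac{1}{9} \cdot 14 = -2 + \frac{14}{9} = - \frac{4}{9} \approx -0.44444$)
$Y{\left(L,G \right)} = -7 + 2 G$ ($Y{\left(L,G \right)} = -7 + \left(G + G\right) = -7 + 2 G$)
$Y{\left(-6,7 \right)} 7 p = \left(-7 + 2 \cdot 7\right) 7 \left(- \frac{4}{9}\right) = \left(-7 + 14\right) 7 \left(- \frac{4}{9}\right) = 7 \cdot 7 \left(- \frac{4}{9}\right) = 49 \left(- \frac{4}{9}\right) = - \frac{196}{9}$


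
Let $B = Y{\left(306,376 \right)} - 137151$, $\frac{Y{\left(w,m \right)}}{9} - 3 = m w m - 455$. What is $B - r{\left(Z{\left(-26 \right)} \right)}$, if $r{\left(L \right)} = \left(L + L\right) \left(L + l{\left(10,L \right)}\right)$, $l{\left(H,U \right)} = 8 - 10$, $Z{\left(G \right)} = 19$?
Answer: $389207639$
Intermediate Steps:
$l{\left(H,U \right)} = -2$ ($l{\left(H,U \right)} = 8 - 10 = -2$)
$r{\left(L \right)} = 2 L \left(-2 + L\right)$ ($r{\left(L \right)} = \left(L + L\right) \left(L - 2\right) = 2 L \left(-2 + L\right)$)
$Y{\left(w,m \right)} = -4068 + 9 w m^{2}$ ($Y{\left(w,m \right)} = 27 + 9 \left(m w m - 455\right) = 27 + 9 \left(w m^{2} - 455\right) = 27 + 9 \left(-455 + w m^{2}\right) = 27 + \left(-4095 + 9 w m^{2}\right) = -4068 + 9 w m^{2}$)
$B = 389208285$ ($B = \left(-4068 + 9 \cdot 306 \cdot 376^{2}\right) - 137151 = \left(-4068 + 9 \cdot 306 \cdot 141376\right) - 137151 = \left(-4068 + 389349504\right) - 137151 = 389345436 - 137151 = 389208285$)
$B - r{\left(Z{\left(-26 \right)} \right)} = 389208285 - 2 \cdot 19 \left(-2 + 19\right) = 389208285 - 2 \cdot 19 \cdot 17 = 389208285 - 646 = 389207639$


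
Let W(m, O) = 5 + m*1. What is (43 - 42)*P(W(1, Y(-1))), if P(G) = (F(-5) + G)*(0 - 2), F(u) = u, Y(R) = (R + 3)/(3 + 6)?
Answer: -2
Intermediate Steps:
Y(R) = ⅓ + R/9 (Y(R) = (3 + R)/9 = (3 + R)*(⅑) = ⅓ + R/9)
W(m, O) = 5 + m
P(G) = 10 - 2*G (P(G) = (-5 + G)*(0 - 2) = (-5 + G)*(-2) = 10 - 2*G)
(43 - 42)*P(W(1, Y(-1))) = (43 - 42)*(10 - 2*(5 + 1)) = 1*(10 - 2*6) = 1*(10 - 12) = 1*(-2) = -2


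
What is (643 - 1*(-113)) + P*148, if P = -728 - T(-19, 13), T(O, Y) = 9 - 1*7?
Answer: -107284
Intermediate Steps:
T(O, Y) = 2 (T(O, Y) = 9 - 7 = 2)
P = -730 (P = -728 - 1*2 = -728 - 2 = -730)
(643 - 1*(-113)) + P*148 = (643 - 1*(-113)) - 730*148 = (643 + 113) - 108040 = 756 - 108040 = -107284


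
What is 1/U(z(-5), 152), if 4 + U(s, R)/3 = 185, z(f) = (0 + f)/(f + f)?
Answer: 1/543 ≈ 0.0018416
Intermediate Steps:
z(f) = ½ (z(f) = f/((2*f)) = f*(1/(2*f)) = ½)
U(s, R) = 543 (U(s, R) = -12 + 3*185 = -12 + 555 = 543)
1/U(z(-5), 152) = 1/543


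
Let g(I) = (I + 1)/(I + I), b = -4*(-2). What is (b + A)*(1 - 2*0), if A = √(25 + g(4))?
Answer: 8 + √410/4 ≈ 13.062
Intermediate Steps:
b = 8
g(I) = (1 + I)/(2*I) (g(I) = (1 + I)/((2*I)) = (1 + I)*(1/(2*I)) = (1 + I)/(2*I))
A = √410/4 (A = √(25 + (½)*(1 + 4)/4) = √(25 + (½)*(¼)*5) = √(25 + 5/8) = √(205/8) = √410/4 ≈ 5.0621)
(b + A)*(1 - 2*0) = (8 + √410/4)*(1 - 2*0) = (8 + √410/4)*(1 + 0) = (8 + √410/4)*1 = 8 + √410/4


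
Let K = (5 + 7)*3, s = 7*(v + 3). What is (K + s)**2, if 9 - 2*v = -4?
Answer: 42025/4 ≈ 10506.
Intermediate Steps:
v = 13/2 (v = 9/2 - 1/2*(-4) = 9/2 + 2 = 13/2 ≈ 6.5000)
s = 133/2 (s = 7*(13/2 + 3) = 7*(19/2) = 133/2 ≈ 66.500)
K = 36 (K = 12*3 = 36)
(K + s)**2 = (36 + 133/2)**2 = (205/2)**2 = 42025/4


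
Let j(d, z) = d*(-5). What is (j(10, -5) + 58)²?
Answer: 64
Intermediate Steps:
j(d, z) = -5*d
(j(10, -5) + 58)² = (-5*10 + 58)² = (-50 + 58)² = 8² = 64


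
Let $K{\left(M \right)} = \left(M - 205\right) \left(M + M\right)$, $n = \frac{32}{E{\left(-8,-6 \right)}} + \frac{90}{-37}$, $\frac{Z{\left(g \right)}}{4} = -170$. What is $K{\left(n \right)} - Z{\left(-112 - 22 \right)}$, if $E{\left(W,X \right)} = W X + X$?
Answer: $\frac{827409188}{603729} \approx 1370.5$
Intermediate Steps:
$E{\left(W,X \right)} = X + W X$
$Z{\left(g \right)} = -680$ ($Z{\left(g \right)} = 4 \left(-170\right) = -680$)
$n = - \frac{1298}{777}$ ($n = \frac{32}{\left(-6\right) \left(1 - 8\right)} + \frac{90}{-37} = \frac{32}{\left(-6\right) \left(-7\right)} + 90 \left(- \frac{1}{37}\right) = \frac{32}{42} - \frac{90}{37} = 32 \cdot \frac{1}{42} - \frac{90}{37} = \frac{16}{21} - \frac{90}{37} = - \frac{1298}{777} \approx -1.6705$)
$K{\left(M \right)} = 2 M \left(-205 + M\right)$ ($K{\left(M \right)} = \left(-205 + M\right) 2 M = 2 M \left(-205 + M\right)$)
$K{\left(n \right)} - Z{\left(-112 - 22 \right)} = 2 \left(- \frac{1298}{777}\right) \left(-205 - \frac{1298}{777}\right) - -680 = 2 \left(- \frac{1298}{777}\right) \left(- \frac{160583}{777}\right) + 680 = \frac{416873468}{603729} + 680 = \frac{827409188}{603729}$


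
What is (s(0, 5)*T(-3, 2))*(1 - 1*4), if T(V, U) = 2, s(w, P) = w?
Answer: 0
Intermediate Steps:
(s(0, 5)*T(-3, 2))*(1 - 1*4) = (0*2)*(1 - 1*4) = 0*(1 - 4) = 0*(-3) = 0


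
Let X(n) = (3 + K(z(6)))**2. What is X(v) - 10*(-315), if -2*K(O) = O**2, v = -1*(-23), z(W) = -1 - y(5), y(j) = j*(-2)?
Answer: 18225/4 ≈ 4556.3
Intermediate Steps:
y(j) = -2*j
z(W) = 9 (z(W) = -1 - (-2)*5 = -1 - 1*(-10) = -1 + 10 = 9)
v = 23
K(O) = -O**2/2
X(n) = 5625/4 (X(n) = (3 - 1/2*9**2)**2 = (3 - 1/2*81)**2 = (3 - 81/2)**2 = (-75/2)**2 = 5625/4)
X(v) - 10*(-315) = 5625/4 - 10*(-315) = 5625/4 - 1*(-3150) = 5625/4 + 3150 = 18225/4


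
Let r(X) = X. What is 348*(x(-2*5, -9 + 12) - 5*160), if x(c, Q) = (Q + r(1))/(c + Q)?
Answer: -1950192/7 ≈ -2.7860e+5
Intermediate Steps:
x(c, Q) = (1 + Q)/(Q + c) (x(c, Q) = (Q + 1)/(c + Q) = (1 + Q)/(Q + c))
348*(x(-2*5, -9 + 12) - 5*160) = 348*((1 + (-9 + 12))/((-9 + 12) - 2*5) - 5*160) = 348*((1 + 3)/(3 - 10) - 800) = 348*(4/(-7) - 800) = 348*(-⅐*4 - 800) = 348*(-4/7 - 800) = 348*(-5604/7) = -1950192/7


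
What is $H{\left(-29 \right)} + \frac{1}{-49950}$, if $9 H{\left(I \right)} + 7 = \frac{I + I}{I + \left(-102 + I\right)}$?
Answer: $- \frac{294713}{399600} \approx -0.73752$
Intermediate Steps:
$H{\left(I \right)} = - \frac{7}{9} + \frac{2 I}{9 \left(-102 + 2 I\right)}$ ($H{\left(I \right)} = - \frac{7}{9} + \frac{\left(I + I\right) \frac{1}{I + \left(-102 + I\right)}}{9} = - \frac{7}{9} + \frac{2 I \frac{1}{-102 + 2 I}}{9} = - \frac{7}{9} + \frac{2 I}{9 \left(-102 + 2 I\right)}$)
$H{\left(-29 \right)} + \frac{1}{-49950} = \frac{119 - -58}{3 \left(-51 - 29\right)} + \frac{1}{-49950} = \frac{119 + 58}{3 \left(-80\right)} - \frac{1}{49950} = \frac{1}{3} \left(- \frac{1}{80}\right) 177 - \frac{1}{49950} = - \frac{59}{80} - \frac{1}{49950} = - \frac{294713}{399600}$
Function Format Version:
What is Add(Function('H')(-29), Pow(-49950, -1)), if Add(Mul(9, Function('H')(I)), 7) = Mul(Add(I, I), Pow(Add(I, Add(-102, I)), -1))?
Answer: Rational(-294713, 399600) ≈ -0.73752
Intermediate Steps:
Function('H')(I) = Add(Rational(-7, 9), Mul(Rational(2, 9), I, Pow(Add(-102, Mul(2, I)), -1))) (Function('H')(I) = Add(Rational(-7, 9), Mul(Rational(1, 9), Mul(Add(I, I), Pow(Add(I, Add(-102, I)), -1)))) = Add(Rational(-7, 9), Mul(Rational(1, 9), Mul(Mul(2, I), Pow(Add(-102, Mul(2, I)), -1)))) = Add(Rational(-7, 9), Mul(Rational(1, 9), Mul(2, I, Pow(Add(-102, Mul(2, I)), -1)))) = Add(Rational(-7, 9), Mul(Rational(2, 9), I, Pow(Add(-102, Mul(2, I)), -1))))
Add(Function('H')(-29), Pow(-49950, -1)) = Add(Mul(Rational(1, 3), Pow(Add(-51, -29), -1), Add(119, Mul(-2, -29))), Pow(-49950, -1)) = Add(Mul(Rational(1, 3), Pow(-80, -1), Add(119, 58)), Rational(-1, 49950)) = Add(Mul(Rational(1, 3), Rational(-1, 80), 177), Rational(-1, 49950)) = Add(Rational(-59, 80), Rational(-1, 49950)) = Rational(-294713, 399600)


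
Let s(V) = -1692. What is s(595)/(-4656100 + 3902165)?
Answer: 1692/753935 ≈ 0.0022442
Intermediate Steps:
s(595)/(-4656100 + 3902165) = -1692/(-4656100 + 3902165) = -1692/(-753935) = -1692*(-1/753935) = 1692/753935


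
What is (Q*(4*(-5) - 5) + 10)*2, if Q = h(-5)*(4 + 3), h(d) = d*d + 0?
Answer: -8730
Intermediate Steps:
h(d) = d² (h(d) = d² + 0 = d²)
Q = 175 (Q = (-5)²*(4 + 3) = 25*7 = 175)
(Q*(4*(-5) - 5) + 10)*2 = (175*(4*(-5) - 5) + 10)*2 = (175*(-20 - 5) + 10)*2 = (175*(-25) + 10)*2 = (-4375 + 10)*2 = -4365*2 = -8730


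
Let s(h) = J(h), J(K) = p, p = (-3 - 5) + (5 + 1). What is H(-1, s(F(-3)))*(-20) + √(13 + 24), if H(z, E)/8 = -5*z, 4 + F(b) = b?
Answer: -800 + √37 ≈ -793.92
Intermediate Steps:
F(b) = -4 + b
p = -2 (p = -8 + 6 = -2)
J(K) = -2
s(h) = -2
H(z, E) = -40*z (H(z, E) = 8*(-5*z) = -40*z)
H(-1, s(F(-3)))*(-20) + √(13 + 24) = -40*(-1)*(-20) + √(13 + 24) = 40*(-20) + √37 = -800 + √37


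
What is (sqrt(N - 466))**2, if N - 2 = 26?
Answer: -438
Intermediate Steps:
N = 28 (N = 2 + 26 = 28)
(sqrt(N - 466))**2 = (sqrt(28 - 466))**2 = (sqrt(-438))**2 = (I*sqrt(438))**2 = -438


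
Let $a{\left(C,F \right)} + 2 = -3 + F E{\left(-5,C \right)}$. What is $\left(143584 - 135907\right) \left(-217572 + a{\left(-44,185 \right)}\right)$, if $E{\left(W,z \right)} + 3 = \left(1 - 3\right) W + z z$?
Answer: $1089197406$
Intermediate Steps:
$E{\left(W,z \right)} = -3 + z^{2} - 2 W$ ($E{\left(W,z \right)} = -3 + \left(\left(1 - 3\right) W + z z\right) = -3 + \left(\left(1 - 3\right) W + z^{2}\right) = -3 - \left(- z^{2} + 2 W\right) = -3 + z^{2} - 2 W$)
$a{\left(C,F \right)} = -5 + F \left(7 + C^{2}\right)$ ($a{\left(C,F \right)} = -2 + \left(-3 + F \left(-3 + C^{2} - -10\right)\right) = -2 + \left(-3 + F \left(-3 + C^{2} + 10\right)\right) = -2 + \left(-3 + F \left(7 + C^{2}\right)\right) = -5 + F \left(7 + C^{2}\right)$)
$\left(143584 - 135907\right) \left(-217572 + a{\left(-44,185 \right)}\right) = \left(143584 - 135907\right) \left(-217572 - \left(5 - 185 \left(7 + \left(-44\right)^{2}\right)\right)\right) = 7677 \left(-217572 - \left(5 - 185 \left(7 + 1936\right)\right)\right) = 7677 \left(-217572 + \left(-5 + 185 \cdot 1943\right)\right) = 7677 \left(-217572 + \left(-5 + 359455\right)\right) = 7677 \left(-217572 + 359450\right) = 7677 \cdot 141878 = 1089197406$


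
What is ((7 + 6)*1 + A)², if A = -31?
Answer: 324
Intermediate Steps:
((7 + 6)*1 + A)² = ((7 + 6)*1 - 31)² = (13*1 - 31)² = (13 - 31)² = (-18)² = 324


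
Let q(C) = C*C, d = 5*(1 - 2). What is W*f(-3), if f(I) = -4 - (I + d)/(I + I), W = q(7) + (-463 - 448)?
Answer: 13792/3 ≈ 4597.3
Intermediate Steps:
d = -5 (d = 5*(-1) = -5)
q(C) = C**2
W = -862 (W = 7**2 + (-463 - 448) = 49 - 911 = -862)
f(I) = -4 - (-5 + I)/(2*I) (f(I) = -4 - (I - 5)/(I + I) = -4 - (-5 + I)/(2*I))
W*f(-3) = -431*(5 - 9*(-3))/(-3) = -431*(-1)*(5 + 27)/3 = -431*(-1)*32/3 = -862*(-16/3) = 13792/3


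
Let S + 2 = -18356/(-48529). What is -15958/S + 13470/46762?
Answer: 696437664112/70774287 ≈ 9840.3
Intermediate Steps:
S = -6054/3733 (S = -2 - 18356/(-48529) = -2 - 18356*(-1/48529) = -2 + 1412/3733 = -6054/3733 ≈ -1.6218)
-15958/S + 13470/46762 = -15958/(-6054/3733) + 13470/46762 = -15958*(-3733/6054) + 13470*(1/46762) = 29785607/3027 + 6735/23381 = 696437664112/70774287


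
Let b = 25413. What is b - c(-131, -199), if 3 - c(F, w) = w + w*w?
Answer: 64812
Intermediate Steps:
c(F, w) = 3 - w - w² (c(F, w) = 3 - (w + w*w) = 3 - (w + w²) = 3 + (-w - w²) = 3 - w - w²)
b - c(-131, -199) = 25413 - (3 - 1*(-199) - 1*(-199)²) = 25413 - (3 + 199 - 1*39601) = 25413 - (3 + 199 - 39601) = 25413 - 1*(-39399) = 25413 + 39399 = 64812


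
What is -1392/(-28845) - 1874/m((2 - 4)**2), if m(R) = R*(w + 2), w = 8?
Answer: -359999/7692 ≈ -46.802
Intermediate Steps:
m(R) = 10*R (m(R) = R*(8 + 2) = R*10 = 10*R)
-1392/(-28845) - 1874/m((2 - 4)**2) = -1392/(-28845) - 1874*1/(10*(2 - 4)**2) = -1392*(-1/28845) - 1874/(10*(-2)**2) = 464/9615 - 1874/(10*4) = 464/9615 - 1874/40 = 464/9615 - 1874*1/40 = 464/9615 - 937/20 = -359999/7692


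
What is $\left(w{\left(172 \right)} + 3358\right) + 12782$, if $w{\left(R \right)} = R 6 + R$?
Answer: $17344$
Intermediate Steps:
$w{\left(R \right)} = 7 R$ ($w{\left(R \right)} = 6 R + R = 7 R$)
$\left(w{\left(172 \right)} + 3358\right) + 12782 = \left(7 \cdot 172 + 3358\right) + 12782 = \left(1204 + 3358\right) + 12782 = 4562 + 12782 = 17344$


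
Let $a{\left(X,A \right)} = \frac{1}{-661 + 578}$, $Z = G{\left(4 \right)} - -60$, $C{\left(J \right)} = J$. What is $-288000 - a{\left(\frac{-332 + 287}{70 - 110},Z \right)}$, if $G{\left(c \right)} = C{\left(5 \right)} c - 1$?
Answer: $- \frac{23903999}{83} \approx -2.88 \cdot 10^{5}$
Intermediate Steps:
$G{\left(c \right)} = -1 + 5 c$ ($G{\left(c \right)} = 5 c - 1 = -1 + 5 c$)
$Z = 79$ ($Z = \left(-1 + 5 \cdot 4\right) - -60 = \left(-1 + 20\right) + 60 = 19 + 60 = 79$)
$a{\left(X,A \right)} = - \frac{1}{83}$ ($a{\left(X,A \right)} = \frac{1}{-83} = - \frac{1}{83}$)
$-288000 - a{\left(\frac{-332 + 287}{70 - 110},Z \right)} = -288000 - - \frac{1}{83} = -288000 + \frac{1}{83} = - \frac{23903999}{83}$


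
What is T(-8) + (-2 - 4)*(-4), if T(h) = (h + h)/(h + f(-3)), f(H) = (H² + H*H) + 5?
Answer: 344/15 ≈ 22.933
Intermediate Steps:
f(H) = 5 + 2*H² (f(H) = (H² + H²) + 5 = 2*H² + 5 = 5 + 2*H²)
T(h) = 2*h/(23 + h) (T(h) = (h + h)/(h + (5 + 2*(-3)²)) = (2*h)/(h + (5 + 2*9)) = (2*h)/(h + (5 + 18)) = (2*h)/(h + 23) = (2*h)/(23 + h) = 2*h/(23 + h))
T(-8) + (-2 - 4)*(-4) = 2*(-8)/(23 - 8) + (-2 - 4)*(-4) = 2*(-8)/15 - 6*(-4) = 2*(-8)*(1/15) + 24 = -16/15 + 24 = 344/15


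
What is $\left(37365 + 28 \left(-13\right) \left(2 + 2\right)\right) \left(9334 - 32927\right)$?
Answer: $-847201037$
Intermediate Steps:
$\left(37365 + 28 \left(-13\right) \left(2 + 2\right)\right) \left(9334 - 32927\right) = \left(37365 - 1456\right) \left(-23593\right) = 35909 \left(-23593\right) = -847201037$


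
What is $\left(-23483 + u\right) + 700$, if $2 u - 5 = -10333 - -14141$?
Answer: $- \frac{41753}{2} \approx -20877.0$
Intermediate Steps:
$u = \frac{3813}{2}$ ($u = \frac{5}{2} + \frac{-10333 - -14141}{2} = \frac{5}{2} + \frac{-10333 + 14141}{2} = \frac{5}{2} + \frac{1}{2} \cdot 3808 = \frac{5}{2} + 1904 = \frac{3813}{2} \approx 1906.5$)
$\left(-23483 + u\right) + 700 = \left(-23483 + \frac{3813}{2}\right) + 700 = - \frac{43153}{2} + 700 = - \frac{41753}{2}$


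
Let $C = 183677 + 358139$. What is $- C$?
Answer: $-541816$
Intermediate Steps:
$C = 541816$
$- C = \left(-1\right) 541816 = -541816$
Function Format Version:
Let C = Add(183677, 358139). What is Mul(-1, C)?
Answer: -541816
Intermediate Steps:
C = 541816
Mul(-1, C) = Mul(-1, 541816) = -541816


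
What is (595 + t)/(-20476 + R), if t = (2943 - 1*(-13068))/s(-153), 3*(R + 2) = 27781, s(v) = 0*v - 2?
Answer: 44463/67306 ≈ 0.66061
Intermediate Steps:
s(v) = -2 (s(v) = 0 - 2 = -2)
R = 27775/3 (R = -2 + (⅓)*27781 = -2 + 27781/3 = 27775/3 ≈ 9258.3)
t = -16011/2 (t = (2943 - 1*(-13068))/(-2) = (2943 + 13068)*(-½) = 16011*(-½) = -16011/2 ≈ -8005.5)
(595 + t)/(-20476 + R) = (595 - 16011/2)/(-20476 + 27775/3) = -14821/(2*(-33653/3)) = -14821/2*(-3/33653) = 44463/67306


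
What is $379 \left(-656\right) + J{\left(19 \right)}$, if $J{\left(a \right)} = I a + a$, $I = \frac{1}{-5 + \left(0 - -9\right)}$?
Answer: $- \frac{994401}{4} \approx -2.486 \cdot 10^{5}$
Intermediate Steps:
$I = \frac{1}{4}$ ($I = \frac{1}{-5 + \left(0 + 9\right)} = \frac{1}{-5 + 9} = \frac{1}{4} \approx 0.25$)
$J{\left(a \right)} = \frac{5 a}{4}$ ($J{\left(a \right)} = \frac{a}{4} + a = \frac{5 a}{4}$)
$379 \left(-656\right) + J{\left(19 \right)} = 379 \left(-656\right) + \frac{5}{4} \cdot 19 = -248624 + \frac{95}{4} = - \frac{994401}{4}$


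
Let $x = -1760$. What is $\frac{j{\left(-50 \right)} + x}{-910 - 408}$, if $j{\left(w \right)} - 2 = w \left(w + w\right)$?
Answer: $- \frac{1621}{659} \approx -2.4598$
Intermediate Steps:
$j{\left(w \right)} = 2 + 2 w^{2}$ ($j{\left(w \right)} = 2 + w \left(w + w\right) = 2 + w 2 w = 2 + 2 w^{2}$)
$\frac{j{\left(-50 \right)} + x}{-910 - 408} = \frac{\left(2 + 2 \left(-50\right)^{2}\right) - 1760}{-910 - 408} = \frac{\left(2 + 2 \cdot 2500\right) - 1760}{-1318} = \left(\left(2 + 5000\right) - 1760\right) \left(- \frac{1}{1318}\right) = \left(5002 - 1760\right) \left(- \frac{1}{1318}\right) = 3242 \left(- \frac{1}{1318}\right) = - \frac{1621}{659}$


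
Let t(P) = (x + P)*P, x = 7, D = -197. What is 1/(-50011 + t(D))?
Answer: -1/12581 ≈ -7.9485e-5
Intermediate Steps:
t(P) = P*(7 + P) (t(P) = (7 + P)*P = P*(7 + P))
1/(-50011 + t(D)) = 1/(-50011 - 197*(7 - 197)) = 1/(-50011 - 197*(-190)) = 1/(-50011 + 37430) = 1/(-12581) = -1/12581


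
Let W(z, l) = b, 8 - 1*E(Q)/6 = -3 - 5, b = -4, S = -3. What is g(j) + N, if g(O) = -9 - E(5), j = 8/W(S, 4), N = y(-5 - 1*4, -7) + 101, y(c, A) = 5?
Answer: 1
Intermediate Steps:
E(Q) = 96 (E(Q) = 48 - 6*(-3 - 5) = 48 - 6*(-8) = 48 + 48 = 96)
W(z, l) = -4
N = 106 (N = 5 + 101 = 106)
j = -2 (j = 8/(-4) = 8*(-1/4) = -2)
g(O) = -105 (g(O) = -9 - 1*96 = -9 - 96 = -105)
g(j) + N = -105 + 106 = 1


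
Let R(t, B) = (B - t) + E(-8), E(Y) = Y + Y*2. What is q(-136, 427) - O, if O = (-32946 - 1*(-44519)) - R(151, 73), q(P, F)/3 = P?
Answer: -12083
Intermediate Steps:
E(Y) = 3*Y (E(Y) = Y + 2*Y = 3*Y)
q(P, F) = 3*P
R(t, B) = -24 + B - t (R(t, B) = (B - t) + 3*(-8) = (B - t) - 24 = -24 + B - t)
O = 11675 (O = (-32946 - 1*(-44519)) - (-24 + 73 - 1*151) = (-32946 + 44519) - (-24 + 73 - 151) = 11573 - 1*(-102) = 11573 + 102 = 11675)
q(-136, 427) - O = 3*(-136) - 1*11675 = -408 - 11675 = -12083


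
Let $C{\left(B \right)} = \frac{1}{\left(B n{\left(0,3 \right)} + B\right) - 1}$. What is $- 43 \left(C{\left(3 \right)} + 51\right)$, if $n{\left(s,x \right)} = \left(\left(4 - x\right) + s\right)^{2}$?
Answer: $- \frac{11008}{5} \approx -2201.6$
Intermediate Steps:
$n{\left(s,x \right)} = \left(4 + s - x\right)^{2}$
$C{\left(B \right)} = \frac{1}{-1 + 2 B}$ ($C{\left(B \right)} = \frac{1}{\left(B \left(4 + 0 - 3\right)^{2} + B\right) - 1} = \frac{1}{\left(B 1^{2} + B\right) - 1} = \frac{1}{\left(B 1 + B\right) - 1} = \frac{1}{\left(B + B\right) - 1} = \frac{1}{2 B - 1} = \frac{1}{-1 + 2 B}$)
$- 43 \left(C{\left(3 \right)} + 51\right) = - 43 \left(\frac{1}{-1 + 2 \cdot 3} + 51\right) = - 43 \left(\frac{1}{-1 + 6} + 51\right) = - 43 \left(\frac{1}{5} + 51\right) = \left(-43\right) \frac{256}{5} = - \frac{11008}{5}$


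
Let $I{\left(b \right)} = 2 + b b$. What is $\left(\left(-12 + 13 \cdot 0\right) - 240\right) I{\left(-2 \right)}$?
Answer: $-1512$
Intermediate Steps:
$I{\left(b \right)} = 2 + b^{2}$
$\left(\left(-12 + 13 \cdot 0\right) - 240\right) I{\left(-2 \right)} = \left(\left(-12 + 13 \cdot 0\right) - 240\right) \left(2 + \left(-2\right)^{2}\right) = \left(\left(-12 + 0\right) - 240\right) \left(2 + 4\right) = \left(-12 - 240\right) 6 = \left(-252\right) 6 = -1512$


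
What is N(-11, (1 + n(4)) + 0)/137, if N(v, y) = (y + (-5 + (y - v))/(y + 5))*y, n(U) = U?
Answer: 61/274 ≈ 0.22263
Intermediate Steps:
N(v, y) = y*(y + (-5 + y - v)/(5 + y)) (N(v, y) = (y + (-5 + y - v)/(5 + y))*y = y*(y + (-5 + y - v)/(5 + y)))
N(-11, (1 + n(4)) + 0)/137 = (((1 + 4) + 0)*(-5 + ((1 + 4) + 0)² - 1*(-11) + 6*((1 + 4) + 0))/(5 + ((1 + 4) + 0)))/137 = ((5 + 0)*(-5 + (5 + 0)² + 11 + 6*(5 + 0))/(5 + (5 + 0)))/137 = (5*(-5 + 5² + 11 + 6*5)/(5 + 5))/137 = (5*(-5 + 25 + 11 + 30)/10)/137 = (5*(⅒)*61)/137 = (1/137)*(61/2) = 61/274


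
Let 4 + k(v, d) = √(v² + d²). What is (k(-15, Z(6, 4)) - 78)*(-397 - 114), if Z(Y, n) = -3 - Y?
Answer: 41902 - 1533*√34 ≈ 32963.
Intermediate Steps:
k(v, d) = -4 + √(d² + v²) (k(v, d) = -4 + √(v² + d²) = -4 + √(d² + v²))
(k(-15, Z(6, 4)) - 78)*(-397 - 114) = ((-4 + √((-3 - 1*6)² + (-15)²)) - 78)*(-397 - 114) = ((-4 + √((-3 - 6)² + 225)) - 78)*(-511) = ((-4 + √((-9)² + 225)) - 78)*(-511) = ((-4 + √(81 + 225)) - 78)*(-511) = ((-4 + √306) - 78)*(-511) = ((-4 + 3*√34) - 78)*(-511) = (-82 + 3*√34)*(-511) = 41902 - 1533*√34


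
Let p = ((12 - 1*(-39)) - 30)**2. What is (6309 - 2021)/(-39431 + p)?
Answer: -2144/19495 ≈ -0.10998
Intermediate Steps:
p = 441 (p = ((12 + 39) - 30)**2 = (51 - 30)**2 = 21**2 = 441)
(6309 - 2021)/(-39431 + p) = (6309 - 2021)/(-39431 + 441) = 4288/(-38990) = 4288*(-1/38990) = -2144/19495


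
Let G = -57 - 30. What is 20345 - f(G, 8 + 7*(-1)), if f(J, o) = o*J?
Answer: 20432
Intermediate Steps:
G = -87
f(J, o) = J*o
20345 - f(G, 8 + 7*(-1)) = 20345 - (-87)*(8 + 7*(-1)) = 20345 - (-87)*(8 - 7) = 20345 - (-87) = 20345 - 1*(-87) = 20345 + 87 = 20432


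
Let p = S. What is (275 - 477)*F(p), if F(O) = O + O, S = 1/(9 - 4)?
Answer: -404/5 ≈ -80.800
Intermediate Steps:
S = ⅕ (S = 1/5 = ⅕ ≈ 0.20000)
p = ⅕ ≈ 0.20000
F(O) = 2*O
(275 - 477)*F(p) = (275 - 477)*(2*(⅕)) = -202*⅖ = -404/5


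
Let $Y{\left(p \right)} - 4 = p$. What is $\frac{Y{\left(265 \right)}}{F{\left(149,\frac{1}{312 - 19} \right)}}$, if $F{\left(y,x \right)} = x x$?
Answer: $23093381$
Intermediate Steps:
$Y{\left(p \right)} = 4 + p$
$F{\left(y,x \right)} = x^{2}$
$\frac{Y{\left(265 \right)}}{F{\left(149,\frac{1}{312 - 19} \right)}} = \frac{4 + 265}{\left(\frac{1}{312 - 19}\right)^{2}} = \frac{269}{\left(\frac{1}{293}\right)^{2}} = 269 \frac{1}{\frac{1}{85849}} = 269 \cdot 85849 = 23093381$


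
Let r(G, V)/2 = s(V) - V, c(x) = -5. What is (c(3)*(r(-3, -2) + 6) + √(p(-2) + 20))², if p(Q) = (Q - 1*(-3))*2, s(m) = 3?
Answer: (80 - √22)² ≈ 5671.5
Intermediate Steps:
p(Q) = 6 + 2*Q (p(Q) = (Q + 3)*2 = (3 + Q)*2 = 6 + 2*Q)
r(G, V) = 6 - 2*V (r(G, V) = 2*(3 - V) = 6 - 2*V)
(c(3)*(r(-3, -2) + 6) + √(p(-2) + 20))² = (-5*((6 - 2*(-2)) + 6) + √((6 + 2*(-2)) + 20))² = (-5*((6 + 4) + 6) + √((6 - 4) + 20))² = (-5*(10 + 6) + √(2 + 20))² = (-5*16 + √22)² = (-80 + √22)²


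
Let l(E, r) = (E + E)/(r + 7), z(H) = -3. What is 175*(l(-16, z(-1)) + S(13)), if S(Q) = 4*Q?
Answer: 7700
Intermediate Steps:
l(E, r) = 2*E/(7 + r) (l(E, r) = (2*E)/(7 + r) = 2*E/(7 + r))
175*(l(-16, z(-1)) + S(13)) = 175*(2*(-16)/(7 - 3) + 4*13) = 175*(2*(-16)/4 + 52) = 175*(2*(-16)*(¼) + 52) = 175*(-8 + 52) = 175*44 = 7700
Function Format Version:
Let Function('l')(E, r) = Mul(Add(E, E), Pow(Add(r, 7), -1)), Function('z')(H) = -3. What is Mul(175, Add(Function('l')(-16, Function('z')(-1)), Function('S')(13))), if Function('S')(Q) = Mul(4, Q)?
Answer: 7700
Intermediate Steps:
Function('l')(E, r) = Mul(2, E, Pow(Add(7, r), -1)) (Function('l')(E, r) = Mul(Mul(2, E), Pow(Add(7, r), -1)) = Mul(2, E, Pow(Add(7, r), -1)))
Mul(175, Add(Function('l')(-16, Function('z')(-1)), Function('S')(13))) = Mul(175, Add(Mul(2, -16, Pow(Add(7, -3), -1)), Mul(4, 13))) = Mul(175, Add(Mul(2, -16, Pow(4, -1)), 52)) = Mul(175, Add(Mul(2, -16, Rational(1, 4)), 52)) = Mul(175, Add(-8, 52)) = Mul(175, 44) = 7700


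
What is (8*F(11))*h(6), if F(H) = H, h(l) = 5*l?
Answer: 2640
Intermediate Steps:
(8*F(11))*h(6) = (8*11)*(5*6) = 88*30 = 2640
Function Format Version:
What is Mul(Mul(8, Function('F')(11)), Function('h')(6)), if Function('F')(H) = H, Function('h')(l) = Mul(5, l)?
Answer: 2640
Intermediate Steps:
Mul(Mul(8, Function('F')(11)), Function('h')(6)) = Mul(Mul(8, 11), Mul(5, 6)) = Mul(88, 30) = 2640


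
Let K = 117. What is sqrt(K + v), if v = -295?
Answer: I*sqrt(178) ≈ 13.342*I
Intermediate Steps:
sqrt(K + v) = sqrt(117 - 295) = sqrt(-178) = I*sqrt(178)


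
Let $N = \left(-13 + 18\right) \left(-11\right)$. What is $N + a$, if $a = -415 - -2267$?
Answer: $1797$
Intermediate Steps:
$a = 1852$ ($a = -415 + 2267 = 1852$)
$N = -55$ ($N = 5 \left(-11\right) = -55$)
$N + a = -55 + 1852 = 1797$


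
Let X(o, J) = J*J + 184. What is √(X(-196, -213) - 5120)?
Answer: √40433 ≈ 201.08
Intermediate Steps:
X(o, J) = 184 + J² (X(o, J) = J² + 184 = 184 + J²)
√(X(-196, -213) - 5120) = √((184 + (-213)²) - 5120) = √((184 + 45369) - 5120) = √(45553 - 5120) = √40433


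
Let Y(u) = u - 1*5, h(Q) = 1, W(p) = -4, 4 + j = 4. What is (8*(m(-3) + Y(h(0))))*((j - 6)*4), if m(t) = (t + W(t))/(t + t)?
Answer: 544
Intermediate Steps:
j = 0 (j = -4 + 4 = 0)
m(t) = (-4 + t)/(2*t) (m(t) = (t - 4)/(t + t) = (-4 + t)/((2*t)) = (-4 + t)*(1/(2*t)) = (-4 + t)/(2*t))
Y(u) = -5 + u (Y(u) = u - 5 = -5 + u)
(8*(m(-3) + Y(h(0))))*((j - 6)*4) = (8*((½)*(-4 - 3)/(-3) + (-5 + 1)))*((0 - 6)*4) = (8*((½)*(-⅓)*(-7) - 4))*(-6*4) = (8*(7/6 - 4))*(-24) = (8*(-17/6))*(-24) = -68/3*(-24) = 544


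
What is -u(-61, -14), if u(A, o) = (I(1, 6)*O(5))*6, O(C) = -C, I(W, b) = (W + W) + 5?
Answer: 210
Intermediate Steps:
I(W, b) = 5 + 2*W (I(W, b) = 2*W + 5 = 5 + 2*W)
u(A, o) = -210 (u(A, o) = ((5 + 2*1)*(-1*5))*6 = ((5 + 2)*(-5))*6 = (7*(-5))*6 = -35*6 = -210)
-u(-61, -14) = -1*(-210) = 210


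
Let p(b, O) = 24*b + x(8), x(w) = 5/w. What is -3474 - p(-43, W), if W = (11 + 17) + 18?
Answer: -19541/8 ≈ -2442.6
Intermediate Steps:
W = 46 (W = 28 + 18 = 46)
p(b, O) = 5/8 + 24*b (p(b, O) = 24*b + 5/8 = 5/8 + 24*b)
-3474 - p(-43, W) = -3474 - (5/8 + 24*(-43)) = -3474 - (5/8 - 1032) = -3474 - 1*(-8251/8) = -3474 + 8251/8 = -19541/8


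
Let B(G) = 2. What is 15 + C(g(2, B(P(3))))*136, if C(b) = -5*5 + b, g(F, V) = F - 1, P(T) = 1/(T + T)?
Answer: -3249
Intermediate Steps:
P(T) = 1/(2*T)
g(F, V) = -1 + F
C(b) = -25 + b
15 + C(g(2, B(P(3))))*136 = 15 + (-25 + (-1 + 2))*136 = 15 + (-25 + 1)*136 = 15 - 24*136 = 15 - 3264 = -3249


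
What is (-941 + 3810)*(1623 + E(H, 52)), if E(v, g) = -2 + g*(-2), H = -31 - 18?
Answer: 4352273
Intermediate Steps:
H = -49
E(v, g) = -2 - 2*g
(-941 + 3810)*(1623 + E(H, 52)) = (-941 + 3810)*(1623 + (-2 - 2*52)) = 2869*(1623 + (-2 - 104)) = 2869*(1623 - 106) = 2869*1517 = 4352273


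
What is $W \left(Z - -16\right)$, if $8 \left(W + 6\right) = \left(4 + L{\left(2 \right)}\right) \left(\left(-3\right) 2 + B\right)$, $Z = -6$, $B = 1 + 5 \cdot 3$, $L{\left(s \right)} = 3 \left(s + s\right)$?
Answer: $140$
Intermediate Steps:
$L{\left(s \right)} = 6 s$ ($L{\left(s \right)} = 3 \cdot 2 s = 6 s$)
$B = 16$ ($B = 1 + 15 = 16$)
$W = 14$ ($W = -6 + \frac{\left(4 + 6 \cdot 2\right) \left(\left(-3\right) 2 + 16\right)}{8} = -6 + \frac{\left(4 + 12\right) \left(-6 + 16\right)}{8} = -6 + \frac{16 \cdot 10}{8} = -6 + \frac{1}{8} \cdot 160 = -6 + 20 = 14$)
$W \left(Z - -16\right) = 14 \left(-6 - -16\right) = 14 \left(-6 + 16\right) = 14 \cdot 10 = 140$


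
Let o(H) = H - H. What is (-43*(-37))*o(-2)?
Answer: 0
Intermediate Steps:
o(H) = 0
(-43*(-37))*o(-2) = -43*(-37)*0 = 1591*0 = 0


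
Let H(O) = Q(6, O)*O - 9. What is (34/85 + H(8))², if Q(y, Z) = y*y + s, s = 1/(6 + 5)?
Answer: 237375649/3025 ≈ 78471.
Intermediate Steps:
s = 1/11 ≈ 0.090909
Q(y, Z) = 1/11 + y² (Q(y, Z) = y*y + 1/11 = y² + 1/11 = 1/11 + y²)
H(O) = -9 + 397*O/11 (H(O) = (1/11 + 6²)*O - 9 = (1/11 + 36)*O - 9 = 397*O/11 - 9 = -9 + 397*O/11)
(34/85 + H(8))² = (34/85 + (-9 + (397/11)*8))² = (34*(1/85) + (-9 + 3176/11))² = (⅖ + 3077/11)² = (15407/55)² = 237375649/3025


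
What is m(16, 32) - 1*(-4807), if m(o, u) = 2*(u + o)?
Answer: 4903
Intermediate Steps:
m(o, u) = 2*o + 2*u (m(o, u) = 2*(o + u) = 2*o + 2*u)
m(16, 32) - 1*(-4807) = (2*16 + 2*32) - 1*(-4807) = (32 + 64) + 4807 = 96 + 4807 = 4903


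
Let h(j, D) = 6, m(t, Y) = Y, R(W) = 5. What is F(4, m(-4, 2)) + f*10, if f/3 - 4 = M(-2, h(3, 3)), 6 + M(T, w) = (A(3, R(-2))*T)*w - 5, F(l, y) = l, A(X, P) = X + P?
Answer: -3086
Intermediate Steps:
A(X, P) = P + X
M(T, w) = -11 + 8*T*w (M(T, w) = -6 + (((5 + 3)*T)*w - 5) = -6 + ((8*T)*w - 5) = -6 + (8*T*w - 5) = -6 + (-5 + 8*T*w) = -11 + 8*T*w)
f = -309 (f = 12 + 3*(-11 + 8*(-2)*6) = 12 + 3*(-11 - 96) = 12 + 3*(-107) = 12 - 321 = -309)
F(4, m(-4, 2)) + f*10 = 4 - 309*10 = 4 - 3090 = -3086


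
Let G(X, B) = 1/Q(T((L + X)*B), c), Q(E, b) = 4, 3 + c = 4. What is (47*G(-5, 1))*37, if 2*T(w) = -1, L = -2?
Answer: 1739/4 ≈ 434.75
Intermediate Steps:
T(w) = -1/2 (T(w) = (1/2)*(-1) = -1/2)
c = 1 (c = -3 + 4 = 1)
G(X, B) = 1/4
(47*G(-5, 1))*37 = (47*(1/4))*37 = (47/4)*37 = 1739/4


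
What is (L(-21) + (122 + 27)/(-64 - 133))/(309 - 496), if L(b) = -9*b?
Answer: -37084/36839 ≈ -1.0067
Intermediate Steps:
(L(-21) + (122 + 27)/(-64 - 133))/(309 - 496) = (-9*(-21) + (122 + 27)/(-64 - 133))/(309 - 496) = (189 + 149/(-197))/(-187) = (189 + 149*(-1/197))*(-1/187) = (189 - 149/197)*(-1/187) = (37084/197)*(-1/187) = -37084/36839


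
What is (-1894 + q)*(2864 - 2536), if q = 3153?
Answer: 412952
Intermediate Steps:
(-1894 + q)*(2864 - 2536) = (-1894 + 3153)*(2864 - 2536) = 1259*328 = 412952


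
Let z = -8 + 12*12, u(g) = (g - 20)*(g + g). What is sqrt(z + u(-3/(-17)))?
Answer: sqrt(37282)/17 ≈ 11.358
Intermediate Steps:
u(g) = 2*g*(-20 + g) (u(g) = (-20 + g)*(2*g) = 2*g*(-20 + g))
z = 136 (z = -8 + 144 = 136)
sqrt(z + u(-3/(-17))) = sqrt(136 + 2*(-3/(-17))*(-20 - 3/(-17))) = sqrt(136 + 2*(-3*(-1/17))*(-20 - 3*(-1/17))) = sqrt(136 + 2*(3/17)*(-20 + 3/17)) = sqrt(136 + 2*(3/17)*(-337/17)) = sqrt(136 - 2022/289) = sqrt(37282/289) = sqrt(37282)/17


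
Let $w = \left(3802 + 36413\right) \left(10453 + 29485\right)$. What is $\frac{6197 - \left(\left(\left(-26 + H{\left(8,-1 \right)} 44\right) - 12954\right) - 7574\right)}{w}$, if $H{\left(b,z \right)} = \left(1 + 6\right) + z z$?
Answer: $\frac{26399}{1606106670} \approx 1.6437 \cdot 10^{-5}$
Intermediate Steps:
$H{\left(b,z \right)} = 7 + z^{2}$
$w = 1606106670$ ($w = 40215 \cdot 39938 = 1606106670$)
$\frac{6197 - \left(\left(\left(-26 + H{\left(8,-1 \right)} 44\right) - 12954\right) - 7574\right)}{w} = \frac{6197 - \left(\left(\left(-26 + \left(7 + \left(-1\right)^{2}\right) 44\right) - 12954\right) - 7574\right)}{1606106670} = \left(6197 - \left(\left(\left(-26 + \left(7 + 1\right) 44\right) - 12954\right) - 7574\right)\right) \frac{1}{1606106670} = \left(6197 - \left(\left(\left(-26 + 8 \cdot 44\right) - 12954\right) - 7574\right)\right) \frac{1}{1606106670} = \left(6197 - \left(\left(\left(-26 + 352\right) - 12954\right) - 7574\right)\right) \frac{1}{1606106670} = \left(6197 - \left(\left(326 - 12954\right) - 7574\right)\right) \frac{1}{1606106670} = \left(6197 - \left(-12628 - 7574\right)\right) \frac{1}{1606106670} = \left(6197 - -20202\right) \frac{1}{1606106670} = \left(6197 + 20202\right) \frac{1}{1606106670} = 26399 \cdot \frac{1}{1606106670} = \frac{26399}{1606106670}$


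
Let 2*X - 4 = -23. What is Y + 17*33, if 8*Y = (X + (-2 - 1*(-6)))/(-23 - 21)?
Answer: 35905/64 ≈ 561.02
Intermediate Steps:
X = -19/2 (X = 2 + (½)*(-23) = 2 - 23/2 = -19/2 ≈ -9.5000)
Y = 1/64 (Y = ((-19/2 + (-2 - 1*(-6)))/(-23 - 21))/8 = ((-19/2 + (-2 + 6))/(-44))/8 = ((-19/2 + 4)*(-1/44))/8 = (-11/2*(-1/44))/8 = (⅛)*(⅛) = 1/64 ≈ 0.015625)
Y + 17*33 = 1/64 + 17*33 = 1/64 + 561 = 35905/64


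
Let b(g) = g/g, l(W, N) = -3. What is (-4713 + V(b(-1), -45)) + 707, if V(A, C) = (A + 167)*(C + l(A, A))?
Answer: -12070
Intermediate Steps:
b(g) = 1
V(A, C) = (-3 + C)*(167 + A) (V(A, C) = (A + 167)*(C - 3) = (167 + A)*(-3 + C) = (-3 + C)*(167 + A))
(-4713 + V(b(-1), -45)) + 707 = (-4713 + (-501 - 3*1 + 167*(-45) + 1*(-45))) + 707 = (-4713 + (-501 - 3 - 7515 - 45)) + 707 = (-4713 - 8064) + 707 = -12777 + 707 = -12070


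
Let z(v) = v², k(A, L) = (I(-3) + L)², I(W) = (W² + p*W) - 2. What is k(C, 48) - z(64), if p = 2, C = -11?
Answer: -1695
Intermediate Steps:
I(W) = -2 + W² + 2*W (I(W) = (W² + 2*W) - 2 = -2 + W² + 2*W)
k(A, L) = (1 + L)² (k(A, L) = ((-2 + (-3)² + 2*(-3)) + L)² = ((-2 + 9 - 6) + L)² = (1 + L)²)
k(C, 48) - z(64) = (1 + 48)² - 1*64² = 49² - 1*4096 = 2401 - 4096 = -1695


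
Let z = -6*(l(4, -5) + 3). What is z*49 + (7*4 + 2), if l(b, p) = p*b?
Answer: 5028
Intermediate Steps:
l(b, p) = b*p
z = 102 (z = -6*(4*(-5) + 3) = -6*(-20 + 3) = -6*(-17) = 102)
z*49 + (7*4 + 2) = 102*49 + (7*4 + 2) = 4998 + (28 + 2) = 4998 + 30 = 5028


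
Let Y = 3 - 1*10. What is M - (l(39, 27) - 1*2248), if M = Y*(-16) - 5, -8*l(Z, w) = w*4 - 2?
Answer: 9473/4 ≈ 2368.3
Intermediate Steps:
Y = -7 (Y = 3 - 10 = -7)
l(Z, w) = ¼ - w/2 (l(Z, w) = -(w*4 - 2)/8 = -(4*w - 2)/8 = -(-2 + 4*w)/8 = ¼ - w/2)
M = 107 (M = -7*(-16) - 5 = 112 - 5 = 107)
M - (l(39, 27) - 1*2248) = 107 - ((¼ - ½*27) - 1*2248) = 107 - ((¼ - 27/2) - 2248) = 107 - (-53/4 - 2248) = 107 - 1*(-9045/4) = 107 + 9045/4 = 9473/4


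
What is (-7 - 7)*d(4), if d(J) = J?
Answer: -56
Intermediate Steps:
(-7 - 7)*d(4) = (-7 - 7)*4 = -14*4 = -56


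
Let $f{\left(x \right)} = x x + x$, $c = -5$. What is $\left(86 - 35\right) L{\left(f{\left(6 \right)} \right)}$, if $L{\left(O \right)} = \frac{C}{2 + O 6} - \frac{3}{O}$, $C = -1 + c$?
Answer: $- \frac{8619}{1778} \approx -4.8476$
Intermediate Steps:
$f{\left(x \right)} = x + x^{2}$ ($f{\left(x \right)} = x^{2} + x = x + x^{2}$)
$C = -6$ ($C = -1 - 5 = -6$)
$L{\left(O \right)} = - \frac{6}{2 + 6 O} - \frac{3}{O}$ ($L{\left(O \right)} = - \frac{6}{2 + O 6} - \frac{3}{O} = - \frac{6}{2 + 6 O} - \frac{3}{O}$)
$\left(86 - 35\right) L{\left(f{\left(6 \right)} \right)} = \left(86 - 35\right) \frac{3 \left(-1 - 4 \cdot 6 \left(1 + 6\right)\right)}{6 \left(1 + 6\right) \left(1 + 3 \cdot 6 \left(1 + 6\right)\right)} = 51 \frac{3 \left(-1 - 4 \cdot 6 \cdot 7\right)}{6 \cdot 7 \left(1 + 3 \cdot 6 \cdot 7\right)} = 51 \frac{3 \left(-1 - 168\right)}{42 \left(1 + 3 \cdot 42\right)} = 51 \cdot 3 \cdot \frac{1}{42} \frac{1}{1 + 126} \left(-1 - 168\right) = 51 \cdot 3 \cdot \frac{1}{42} \cdot \frac{1}{127} \left(-169\right) = 51 \left(- \frac{169}{1778}\right) = - \frac{8619}{1778}$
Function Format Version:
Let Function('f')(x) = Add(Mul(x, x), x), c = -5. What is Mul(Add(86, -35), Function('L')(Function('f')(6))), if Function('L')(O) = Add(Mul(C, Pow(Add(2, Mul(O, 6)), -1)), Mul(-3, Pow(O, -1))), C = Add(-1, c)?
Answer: Rational(-8619, 1778) ≈ -4.8476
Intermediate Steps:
Function('f')(x) = Add(x, Pow(x, 2)) (Function('f')(x) = Add(Pow(x, 2), x) = Add(x, Pow(x, 2)))
C = -6 (C = Add(-1, -5) = -6)
Function('L')(O) = Add(Mul(-6, Pow(Add(2, Mul(6, O)), -1)), Mul(-3, Pow(O, -1))) (Function('L')(O) = Add(Mul(-6, Pow(Add(2, Mul(O, 6)), -1)), Mul(-3, Pow(O, -1))) = Add(Mul(-6, Pow(Add(2, Mul(6, O)), -1)), Mul(-3, Pow(O, -1))))
Mul(Add(86, -35), Function('L')(Function('f')(6))) = Mul(Add(86, -35), Mul(3, Pow(Mul(6, Add(1, 6)), -1), Pow(Add(1, Mul(3, Mul(6, Add(1, 6)))), -1), Add(-1, Mul(-4, Mul(6, Add(1, 6)))))) = Mul(51, Mul(3, Pow(Mul(6, 7), -1), Pow(Add(1, Mul(3, Mul(6, 7))), -1), Add(-1, Mul(-4, Mul(6, 7))))) = Mul(51, Mul(3, Pow(42, -1), Pow(Add(1, Mul(3, 42)), -1), Add(-1, Mul(-4, 42)))) = Mul(51, Mul(3, Rational(1, 42), Pow(Add(1, 126), -1), Add(-1, -168))) = Mul(51, Mul(3, Rational(1, 42), Pow(127, -1), -169)) = Mul(51, Mul(3, Rational(1, 42), Rational(1, 127), -169)) = Mul(51, Rational(-169, 1778)) = Rational(-8619, 1778)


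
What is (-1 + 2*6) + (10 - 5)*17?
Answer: 96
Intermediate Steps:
(-1 + 2*6) + (10 - 5)*17 = (-1 + 12) + 5*17 = 11 + 85 = 96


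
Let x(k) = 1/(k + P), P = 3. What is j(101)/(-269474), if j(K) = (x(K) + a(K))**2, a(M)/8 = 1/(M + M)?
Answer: -267289/29732148627584 ≈ -8.9899e-9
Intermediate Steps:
a(M) = 4/M (a(M) = 8/(M + M) = 8/((2*M)) = 8*(1/(2*M)) = 4/M)
x(k) = 1/(3 + k) (x(k) = 1/(k + 3) = 1/(3 + k))
j(K) = (1/(3 + K) + 4/K)**2
j(101)/(-269474) = ((12 + 5*101)**2/(101**2*(3 + 101)**2))/(-269474) = ((1/10201)*(12 + 505)**2/104**2)*(-1/269474) = ((1/10201)*(1/10816)*517**2)*(-1/269474) = ((1/10201)*(1/10816)*267289)*(-1/269474) = (267289/110334016)*(-1/269474) = -267289/29732148627584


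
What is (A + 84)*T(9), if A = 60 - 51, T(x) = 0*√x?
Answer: 0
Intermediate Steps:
T(x) = 0
A = 9
(A + 84)*T(9) = (9 + 84)*0 = 93*0 = 0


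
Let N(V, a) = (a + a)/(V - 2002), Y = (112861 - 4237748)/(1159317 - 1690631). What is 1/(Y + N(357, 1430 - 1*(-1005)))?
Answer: 24971758/119941141 ≈ 0.20820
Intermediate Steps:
Y = 4124887/531314 (Y = -4124887/(-531314) = -4124887*(-1/531314) = 4124887/531314 ≈ 7.7636)
N(V, a) = 2*a/(-2002 + V) (N(V, a) = (2*a)/(-2002 + V) = 2*a/(-2002 + V))
1/(Y + N(357, 1430 - 1*(-1005))) = 1/(4124887/531314 + 2*(1430 - 1*(-1005))/(-2002 + 357)) = 1/(4124887/531314 + 2*(1430 + 1005)/(-1645)) = 1/(4124887/531314 + 2*2435*(-1/1645)) = 1/(4124887/531314 - 974/329) = 1/(119941141/24971758) = 24971758/119941141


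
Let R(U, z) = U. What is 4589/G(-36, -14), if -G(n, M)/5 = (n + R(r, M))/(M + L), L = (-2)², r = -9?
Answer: -9178/45 ≈ -203.96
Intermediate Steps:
L = 4
G(n, M) = -5*(-9 + n)/(4 + M) (G(n, M) = -5*(n - 9)/(M + 4) = -5*(-9 + n)/(4 + M))
4589/G(-36, -14) = 4589/((5*(9 - 1*(-36))/(4 - 14))) = 4589/((5*(9 + 36)/(-10))) = 4589/((5*(-⅒)*45)) = 4589/(-45/2) = 4589*(-2/45) = -9178/45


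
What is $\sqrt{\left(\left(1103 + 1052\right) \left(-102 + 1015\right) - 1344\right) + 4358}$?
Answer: $\sqrt{1970529} \approx 1403.8$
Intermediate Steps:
$\sqrt{\left(\left(1103 + 1052\right) \left(-102 + 1015\right) - 1344\right) + 4358} = \sqrt{\left(2155 \cdot 913 - 1344\right) + 4358} = \sqrt{\left(1967515 - 1344\right) + 4358} = \sqrt{1966171 + 4358} = \sqrt{1970529}$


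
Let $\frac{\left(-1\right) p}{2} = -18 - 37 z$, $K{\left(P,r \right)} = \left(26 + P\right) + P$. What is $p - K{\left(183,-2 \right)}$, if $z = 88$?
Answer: $6156$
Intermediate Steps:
$K{\left(P,r \right)} = 26 + 2 P$
$p = 6548$ ($p = - 2 \left(-18 - 3256\right) = \left(-2\right) \left(-3274\right) = 6548$)
$p - K{\left(183,-2 \right)} = 6548 - \left(26 + 2 \cdot 183\right) = 6548 - \left(26 + 366\right) = 6548 - 392 = 6156$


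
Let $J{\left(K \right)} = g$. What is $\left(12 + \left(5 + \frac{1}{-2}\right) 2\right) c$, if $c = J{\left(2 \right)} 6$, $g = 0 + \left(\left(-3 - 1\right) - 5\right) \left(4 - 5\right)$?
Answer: $1134$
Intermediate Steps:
$g = 9$ ($g = 0 + \left(\left(-3 - 1\right) - 5\right) \left(-1\right) = 0 + \left(-4 - 5\right) \left(-1\right) = 0 - -9 = 0 + 9 = 9$)
$J{\left(K \right)} = 9$
$c = 54$ ($c = 9 \cdot 6 = 54$)
$\left(12 + \left(5 + \frac{1}{-2}\right) 2\right) c = \left(12 + \left(5 + \frac{1}{-2}\right) 2\right) 54 = \left(12 + \left(5 - \frac{1}{2}\right) 2\right) 54 = \left(12 + \frac{9}{2} \cdot 2\right) 54 = \left(12 + 9\right) 54 = 21 \cdot 54 = 1134$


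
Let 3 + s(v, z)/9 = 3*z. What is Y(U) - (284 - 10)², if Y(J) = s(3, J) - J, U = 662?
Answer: -57891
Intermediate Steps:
s(v, z) = -27 + 27*z (s(v, z) = -27 + 9*(3*z) = -27 + 27*z)
Y(J) = -27 + 26*J (Y(J) = (-27 + 27*J) - J = -27 + 26*J)
Y(U) - (284 - 10)² = (-27 + 26*662) - (284 - 10)² = (-27 + 17212) - 1*274² = 17185 - 1*75076 = 17185 - 75076 = -57891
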